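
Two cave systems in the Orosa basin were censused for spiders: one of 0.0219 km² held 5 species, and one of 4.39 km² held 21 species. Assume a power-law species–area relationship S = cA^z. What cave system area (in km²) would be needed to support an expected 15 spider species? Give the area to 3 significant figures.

z = ln(21/5) / ln(4.39/0.0219) = 1.4351 / 5.3006 = 0.2707
c = 5 / 0.0219^0.2707 = 5 / 0.3554 = 14.07
A = (15/14.07)^(1/0.2707) ⇒ ln A = ln(1.066)/0.2707 = 0.2365
A = e^0.2365 ≈ 1.267 km²

1.27 km²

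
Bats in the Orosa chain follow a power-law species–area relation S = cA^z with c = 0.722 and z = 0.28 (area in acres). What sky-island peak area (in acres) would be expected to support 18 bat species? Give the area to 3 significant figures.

97400 acres

18 = 0.722 × A^0.28  ⇒  A^0.28 = 18/0.722 = 24.93
ln A = ln(24.93) / 0.28 = 3.2161 / 0.28 = 11.4861
A = e^11.4861 ≈ 97351 acres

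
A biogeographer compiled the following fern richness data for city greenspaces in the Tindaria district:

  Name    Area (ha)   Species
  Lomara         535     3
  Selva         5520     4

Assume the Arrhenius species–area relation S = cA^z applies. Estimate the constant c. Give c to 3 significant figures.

1.38

z = ln(S₂/S₁) / ln(A₂/A₁) = ln(4/3) / ln(5520/535) = 0.2877 / 2.3339 = 0.1233
c = S₁ / A₁^z = 3 / 535^0.1233 = 3 / 2.169 = 1.383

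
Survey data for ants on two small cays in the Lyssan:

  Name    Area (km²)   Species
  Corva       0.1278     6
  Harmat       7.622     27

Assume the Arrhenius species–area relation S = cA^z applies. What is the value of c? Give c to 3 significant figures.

12.8

z = ln(S₂/S₁) / ln(A₂/A₁) = ln(27/6) / ln(7.622/0.1278) = 1.5041 / 4.0883 = 0.3679
c = S₁ / A₁^z = 6 / 0.1278^0.3679 = 6 / 0.4691 = 12.79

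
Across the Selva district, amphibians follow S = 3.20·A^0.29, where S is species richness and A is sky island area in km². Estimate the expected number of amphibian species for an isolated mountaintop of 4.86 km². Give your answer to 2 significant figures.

S = 3.2 × 4.86^0.29
ln S = ln 3.2 + 0.29 × ln 4.86 = 1.1632 + 0.29 × 1.5810 = 1.6217
S = e^1.6217 ≈ 5.061

5.1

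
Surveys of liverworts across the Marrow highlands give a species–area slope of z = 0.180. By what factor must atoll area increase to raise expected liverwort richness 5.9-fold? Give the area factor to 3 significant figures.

19200

(A₂/A₁)^0.18 = 5.9, so A₂/A₁ = 5.9^(1/0.18) = 5.9^5.556
ln(A₂/A₁) = ln 5.9 / 0.18 = 1.7750 / 0.18 = 9.8608
A₂/A₁ = e^9.8608 ≈ 19165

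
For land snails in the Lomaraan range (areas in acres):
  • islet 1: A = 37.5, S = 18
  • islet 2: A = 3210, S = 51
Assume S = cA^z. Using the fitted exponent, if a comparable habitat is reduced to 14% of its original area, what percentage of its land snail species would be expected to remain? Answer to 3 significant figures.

63.1%

z = ln(51/18) / ln(3210/37.5) = 1.0415 / 4.4497 = 0.2341
S_new/S_old = (A_new/A_old)^z = 0.14^0.2341 = exp(0.2341 × -1.9661) = 0.6312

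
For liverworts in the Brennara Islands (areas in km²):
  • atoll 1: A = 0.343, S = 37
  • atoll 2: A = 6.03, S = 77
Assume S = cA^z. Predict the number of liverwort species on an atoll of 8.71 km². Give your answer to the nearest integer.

85

z = ln(77/37) / ln(6.03/0.343) = 0.7329 / 2.8668 = 0.2556
c = 37 / 0.343^0.2556 = 37 / 0.7607 = 48.64
S₃ = 48.64 × 8.71^0.2556 = 48.64 × 1.739 ≈ 84.59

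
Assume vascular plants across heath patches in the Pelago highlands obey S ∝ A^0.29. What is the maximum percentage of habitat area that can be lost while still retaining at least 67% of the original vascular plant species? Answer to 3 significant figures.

74.9%

Need (A_new/A_old)^0.29 = 0.67, so A_new/A_old = 0.67^(1/0.29) = 0.67^3.448
ln(A_new/A_old) = ln 0.67 / 0.29 = -0.4005 / 0.29 = -1.3810
A_new/A_old = e^-1.3810 ≈ 0.2513
Fraction that can be lost = 1 − 0.2513 = 0.7487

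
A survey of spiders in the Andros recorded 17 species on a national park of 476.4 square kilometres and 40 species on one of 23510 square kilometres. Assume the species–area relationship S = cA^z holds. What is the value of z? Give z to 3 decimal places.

Taking logs: ln S = ln c + z ln A, so z = (ln S₂ − ln S₁)/(ln A₂ − ln A₁).
z = ln(40/17) / ln(23510/476.4) = ln(2.353) / ln(49.35) = 0.8557 / 3.8989 = 0.2195

0.219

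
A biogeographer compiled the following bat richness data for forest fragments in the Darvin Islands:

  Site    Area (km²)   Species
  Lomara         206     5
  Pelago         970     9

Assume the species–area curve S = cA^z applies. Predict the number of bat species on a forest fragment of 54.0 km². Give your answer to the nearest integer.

z = ln(9/5) / ln(970/206) = 0.5878 / 1.5494 = 0.3794
c = 5 / 206^0.3794 = 5 / 7.547 = 0.6625
S₃ = 0.6625 × 54^0.3794 = 0.6625 × 4.542 ≈ 3.009

3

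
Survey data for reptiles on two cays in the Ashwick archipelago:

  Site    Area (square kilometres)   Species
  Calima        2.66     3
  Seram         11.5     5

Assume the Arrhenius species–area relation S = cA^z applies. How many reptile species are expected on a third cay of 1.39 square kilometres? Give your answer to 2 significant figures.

2.4

z = ln(5/3) / ln(11.5/2.66) = 0.5108 / 1.4640 = 0.3489
c = 3 / 2.66^0.3489 = 3 / 1.407 = 2.132
S₃ = 2.132 × 1.39^0.3489 = 2.132 × 1.122 ≈ 2.392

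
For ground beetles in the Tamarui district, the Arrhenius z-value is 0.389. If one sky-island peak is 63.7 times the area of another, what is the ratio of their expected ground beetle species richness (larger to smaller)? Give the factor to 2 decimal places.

S₂/S₁ = (A₂/A₁)^z = 63.7^0.389
ln(S₂/S₁) = 0.389 × ln 63.7 = 0.389 × 4.1542 = 1.6160
S₂/S₁ = e^1.6160 ≈ 5.033

5.03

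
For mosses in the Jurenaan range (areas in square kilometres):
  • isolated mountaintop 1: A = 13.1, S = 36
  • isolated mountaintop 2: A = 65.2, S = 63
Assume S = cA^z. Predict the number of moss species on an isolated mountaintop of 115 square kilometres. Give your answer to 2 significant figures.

z = ln(63/36) / ln(65.2/13.1) = 0.5596 / 1.6048 = 0.3487
c = 36 / 13.1^0.3487 = 36 / 2.452 = 14.68
S₃ = 14.68 × 115^0.3487 = 14.68 × 5.231 ≈ 76.79

77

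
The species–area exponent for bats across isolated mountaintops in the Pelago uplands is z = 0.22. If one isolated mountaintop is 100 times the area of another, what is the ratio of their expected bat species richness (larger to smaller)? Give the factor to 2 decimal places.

S₂/S₁ = (A₂/A₁)^z = 100^0.22
ln(S₂/S₁) = 0.22 × ln 100 = 0.22 × 4.6052 = 1.0131
S₂/S₁ = e^1.0131 ≈ 2.754

2.75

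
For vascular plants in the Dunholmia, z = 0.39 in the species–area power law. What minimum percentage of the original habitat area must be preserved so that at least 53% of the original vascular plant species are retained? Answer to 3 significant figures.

Need (A_new/A_old)^0.39 = 0.53, so A_new/A_old = 0.53^(1/0.39) = 0.53^2.564
ln(A_new/A_old) = ln 0.53 / 0.39 = -0.6349 / 0.39 = -1.6279
A_new/A_old = e^-1.6279 ≈ 0.1963

19.6%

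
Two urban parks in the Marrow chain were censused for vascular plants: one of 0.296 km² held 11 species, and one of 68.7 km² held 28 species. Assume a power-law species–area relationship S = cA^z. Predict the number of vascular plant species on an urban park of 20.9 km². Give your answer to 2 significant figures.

z = ln(28/11) / ln(68.7/0.296) = 0.9343 / 5.4471 = 0.1715
c = 11 / 0.296^0.1715 = 11 / 0.8115 = 13.55
S₃ = 13.55 × 20.9^0.1715 = 13.55 × 1.684 ≈ 22.83

23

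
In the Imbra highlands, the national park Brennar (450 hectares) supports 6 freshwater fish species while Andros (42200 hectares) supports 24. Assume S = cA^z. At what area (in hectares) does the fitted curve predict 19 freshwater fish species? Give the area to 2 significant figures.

z = ln(24/6) / ln(42200/450) = 1.3863 / 4.5409 = 0.3053
c = 6 / 450^0.3053 = 6 / 6.456 = 0.9293
A = (19/0.9293)^(1/0.3053) ⇒ ln A = ln(20.45)/0.3053 = 9.8849
A = e^9.8849 ≈ 19633 hectares

20000 hectares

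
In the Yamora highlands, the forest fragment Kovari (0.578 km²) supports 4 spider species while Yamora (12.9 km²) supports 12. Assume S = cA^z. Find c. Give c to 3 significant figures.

z = ln(S₂/S₁) / ln(A₂/A₁) = ln(12/4) / ln(12.9/0.578) = 1.0986 / 3.1054 = 0.3538
c = S₁ / A₁^z = 4 / 0.578^0.3538 = 4 / 0.8237 = 4.856

4.86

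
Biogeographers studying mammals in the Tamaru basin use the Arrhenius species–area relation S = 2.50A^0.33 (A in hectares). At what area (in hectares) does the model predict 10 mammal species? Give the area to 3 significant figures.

10 = 2.5 × A^0.33  ⇒  A^0.33 = 10/2.5 = 4
ln A = ln(4) / 0.33 = 1.3863 / 0.33 = 4.2009
A = e^4.2009 ≈ 66.75 hectares

66.7 hectares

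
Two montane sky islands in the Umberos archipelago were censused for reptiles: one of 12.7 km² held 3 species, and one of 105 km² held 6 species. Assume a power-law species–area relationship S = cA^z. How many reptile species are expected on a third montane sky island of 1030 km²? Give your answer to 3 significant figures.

12.7

z = ln(6/3) / ln(105/12.7) = 0.6931 / 2.1124 = 0.3281
c = 3 / 12.7^0.3281 = 3 / 2.303 = 1.303
S₃ = 1.303 × 1030^0.3281 = 1.303 × 9.742 ≈ 12.69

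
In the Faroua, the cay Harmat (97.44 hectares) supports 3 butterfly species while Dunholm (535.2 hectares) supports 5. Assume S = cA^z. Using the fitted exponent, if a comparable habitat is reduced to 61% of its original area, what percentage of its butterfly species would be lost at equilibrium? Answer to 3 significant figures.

z = ln(5/3) / ln(535.2/97.44) = 0.5108 / 1.7034 = 0.2999
S_new/S_old = (A_new/A_old)^z = 0.61^0.2999 = exp(0.2999 × -0.4943) = 0.8622
Fraction lost = 1 − 0.8622 = 0.1378

13.8%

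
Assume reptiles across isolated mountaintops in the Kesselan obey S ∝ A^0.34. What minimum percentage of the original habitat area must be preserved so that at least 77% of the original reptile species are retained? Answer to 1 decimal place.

Need (A_new/A_old)^0.34 = 0.77, so A_new/A_old = 0.77^(1/0.34) = 0.77^2.941
ln(A_new/A_old) = ln 0.77 / 0.34 = -0.2614 / 0.34 = -0.7687
A_new/A_old = e^-0.7687 ≈ 0.4636

46.4%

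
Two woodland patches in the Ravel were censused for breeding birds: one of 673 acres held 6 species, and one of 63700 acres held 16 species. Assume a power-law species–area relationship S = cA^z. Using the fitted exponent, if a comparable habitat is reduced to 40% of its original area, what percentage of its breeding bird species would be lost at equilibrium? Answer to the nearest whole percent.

z = ln(16/6) / ln(63700/673) = 0.9808 / 4.5502 = 0.2156
S_new/S_old = (A_new/A_old)^z = 0.4^0.2156 = exp(0.2156 × -0.9163) = 0.8208
Fraction lost = 1 − 0.8208 = 0.1792

18%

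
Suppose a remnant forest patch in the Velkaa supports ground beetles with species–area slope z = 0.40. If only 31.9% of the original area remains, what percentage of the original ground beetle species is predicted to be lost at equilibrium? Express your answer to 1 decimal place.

36.7%

S_new/S_old = (A_new/A_old)^z = 0.319^0.4
= exp(0.4 × ln 0.319) = exp(0.4 × -1.1426) = exp(-0.4570) ≈ 0.6332
Fraction lost = 1 − 0.6332 = 0.3668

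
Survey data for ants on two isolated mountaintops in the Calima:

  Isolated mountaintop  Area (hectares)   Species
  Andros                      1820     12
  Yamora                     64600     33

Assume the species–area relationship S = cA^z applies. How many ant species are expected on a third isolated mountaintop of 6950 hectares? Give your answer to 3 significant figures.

z = ln(33/12) / ln(64600/1820) = 1.0116 / 3.5694 = 0.2834
c = 12 / 1820^0.2834 = 12 / 8.393 = 1.43
S₃ = 1.43 × 6950^0.2834 = 1.43 × 12.27 ≈ 17.54

17.5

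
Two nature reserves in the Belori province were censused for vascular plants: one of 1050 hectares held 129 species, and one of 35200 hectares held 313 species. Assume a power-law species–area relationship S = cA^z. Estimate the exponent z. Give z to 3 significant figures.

0.252

Taking logs: ln S = ln c + z ln A, so z = (ln S₂ − ln S₁)/(ln A₂ − ln A₁).
z = ln(313/129) / ln(35200/1050) = ln(2.426) / ln(33.52) = 0.8864 / 3.5123 = 0.2524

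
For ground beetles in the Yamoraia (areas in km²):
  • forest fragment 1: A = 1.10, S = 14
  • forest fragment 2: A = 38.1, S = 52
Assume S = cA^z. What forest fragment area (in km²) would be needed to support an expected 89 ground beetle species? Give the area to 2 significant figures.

160 km²

z = ln(52/14) / ln(38.1/1.1) = 1.3122 / 3.5449 = 0.3702
c = 14 / 1.1^0.3702 = 14 / 1.036 = 13.51
A = (89/13.51)^(1/0.3702) ⇒ ln A = ln(6.585)/0.3702 = 5.0920
A = e^5.0920 ≈ 162.7 km²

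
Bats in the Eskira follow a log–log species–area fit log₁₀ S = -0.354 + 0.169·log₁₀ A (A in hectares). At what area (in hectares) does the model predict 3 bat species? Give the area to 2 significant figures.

3 = 0.4426 × A^0.169  ⇒  A^0.169 = 3/0.4426 = 6.778
ln A = ln(6.778) / 0.169 = 1.9137 / 0.169 = 11.3238
A = e^11.3238 ≈ 82771 hectares

83000 hectares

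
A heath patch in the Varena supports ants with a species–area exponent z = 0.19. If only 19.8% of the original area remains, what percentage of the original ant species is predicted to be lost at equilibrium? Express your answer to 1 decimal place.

26.5%

S_new/S_old = (A_new/A_old)^z = 0.198^0.19
= exp(0.19 × ln 0.198) = exp(0.19 × -1.6195) = exp(-0.3077) ≈ 0.7351
Fraction lost = 1 − 0.7351 = 0.2649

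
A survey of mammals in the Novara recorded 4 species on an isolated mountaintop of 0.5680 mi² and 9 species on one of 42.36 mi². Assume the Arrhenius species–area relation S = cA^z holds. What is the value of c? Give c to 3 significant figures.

4.45

z = ln(S₂/S₁) / ln(A₂/A₁) = ln(9/4) / ln(42.36/0.568) = 0.8109 / 4.3118 = 0.1881
c = S₁ / A₁^z = 4 / 0.568^0.1881 = 4 / 0.8991 = 4.449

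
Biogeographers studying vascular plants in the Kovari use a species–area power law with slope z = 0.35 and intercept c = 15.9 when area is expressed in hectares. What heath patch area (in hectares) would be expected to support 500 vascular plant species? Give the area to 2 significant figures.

19000 hectares

500 = 15.9 × A^0.35  ⇒  A^0.35 = 500/15.9 = 31.45
ln A = ln(31.45) / 0.35 = 3.4483 / 0.35 = 9.8523
A = e^9.8523 ≈ 19001 hectares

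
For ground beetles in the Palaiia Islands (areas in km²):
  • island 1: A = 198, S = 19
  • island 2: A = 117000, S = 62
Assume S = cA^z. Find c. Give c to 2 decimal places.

z = ln(S₂/S₁) / ln(A₂/A₁) = ln(62/19) / ln(117000/198) = 1.1827 / 6.3817 = 0.1853
c = S₁ / A₁^z = 19 / 198^0.1853 = 19 / 2.665 = 7.13

7.13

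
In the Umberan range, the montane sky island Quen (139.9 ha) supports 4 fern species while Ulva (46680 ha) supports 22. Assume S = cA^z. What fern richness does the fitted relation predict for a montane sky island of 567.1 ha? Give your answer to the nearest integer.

z = ln(22/4) / ln(46680/139.9) = 1.7047 / 5.8101 = 0.2934
c = 4 / 139.9^0.2934 = 4 / 4.262 = 0.9386
S₃ = 0.9386 × 567.1^0.2934 = 0.9386 × 6.426 ≈ 6.031

6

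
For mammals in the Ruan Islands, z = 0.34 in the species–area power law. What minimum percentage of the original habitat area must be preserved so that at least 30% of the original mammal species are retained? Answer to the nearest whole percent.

Need (A_new/A_old)^0.34 = 0.3, so A_new/A_old = 0.3^(1/0.34) = 0.3^2.941
ln(A_new/A_old) = ln 0.3 / 0.34 = -1.2040 / 0.34 = -3.5411
A_new/A_old = e^-3.5411 ≈ 0.02898

3%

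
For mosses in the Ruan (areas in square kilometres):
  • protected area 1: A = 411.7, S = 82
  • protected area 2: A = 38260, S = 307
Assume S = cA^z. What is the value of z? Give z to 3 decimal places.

Taking logs: ln S = ln c + z ln A, so z = (ln S₂ − ln S₁)/(ln A₂ − ln A₁).
z = ln(307/82) / ln(38260/411.7) = ln(3.744) / ln(92.93) = 1.3201 / 4.5319 = 0.2913

0.291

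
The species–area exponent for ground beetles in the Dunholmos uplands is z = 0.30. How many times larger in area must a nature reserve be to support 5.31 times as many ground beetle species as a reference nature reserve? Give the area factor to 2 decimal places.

261.21

(A₂/A₁)^0.3 = 5.31, so A₂/A₁ = 5.31^(1/0.3) = 5.31^3.333
ln(A₂/A₁) = ln 5.31 / 0.3 = 1.6696 / 0.3 = 5.5653
A₂/A₁ = e^5.5653 ≈ 261.2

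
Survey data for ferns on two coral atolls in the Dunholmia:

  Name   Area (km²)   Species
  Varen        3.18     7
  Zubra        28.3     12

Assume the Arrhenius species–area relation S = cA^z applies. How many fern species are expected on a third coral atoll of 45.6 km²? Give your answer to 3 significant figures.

13.5

z = ln(12/7) / ln(28.3/3.18) = 0.5390 / 2.1860 = 0.2466
c = 7 / 3.18^0.2466 = 7 / 1.33 = 5.263
S₃ = 5.263 × 45.6^0.2466 = 5.263 × 2.565 ≈ 13.5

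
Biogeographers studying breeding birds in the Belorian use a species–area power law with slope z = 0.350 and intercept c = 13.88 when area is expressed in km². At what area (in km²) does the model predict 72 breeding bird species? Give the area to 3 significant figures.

110 km²

72 = 13.88 × A^0.35  ⇒  A^0.35 = 72/13.88 = 5.187
ln A = ln(5.187) / 0.35 = 1.6462 / 0.35 = 4.7035
A = e^4.7035 ≈ 110.3 km²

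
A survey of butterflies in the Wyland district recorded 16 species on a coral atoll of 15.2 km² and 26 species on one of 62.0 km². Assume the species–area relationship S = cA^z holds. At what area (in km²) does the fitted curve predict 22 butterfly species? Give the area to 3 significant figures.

z = ln(26/16) / ln(62/15.2) = 0.4855 / 1.4058 = 0.3454
c = 16 / 15.2^0.3454 = 16 / 2.559 = 6.251
A = (22/6.251)^(1/0.3454) ⇒ ln A = ln(3.519)/0.3454 = 3.6434
A = e^3.6434 ≈ 38.22 km²

38.2 km²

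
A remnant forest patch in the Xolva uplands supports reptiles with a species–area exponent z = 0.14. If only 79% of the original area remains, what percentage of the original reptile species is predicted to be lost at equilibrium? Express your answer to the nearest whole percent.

S_new/S_old = (A_new/A_old)^z = 0.79^0.14
= exp(0.14 × ln 0.79) = exp(0.14 × -0.2357) = exp(-0.0330) ≈ 0.9675
Fraction lost = 1 − 0.9675 = 0.03246

3%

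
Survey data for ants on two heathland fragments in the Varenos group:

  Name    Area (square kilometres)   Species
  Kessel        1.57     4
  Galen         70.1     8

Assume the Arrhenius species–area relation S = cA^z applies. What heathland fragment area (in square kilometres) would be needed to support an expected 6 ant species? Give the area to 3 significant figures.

z = ln(8/4) / ln(70.1/1.57) = 0.6931 / 3.7988 = 0.1825
c = 4 / 1.57^0.1825 = 4 / 1.086 = 3.684
A = (6/3.684)^(1/0.1825) ⇒ ln A = ln(1.629)/0.1825 = 2.6733
A = e^2.6733 ≈ 14.49 square kilometres

14.5 square kilometres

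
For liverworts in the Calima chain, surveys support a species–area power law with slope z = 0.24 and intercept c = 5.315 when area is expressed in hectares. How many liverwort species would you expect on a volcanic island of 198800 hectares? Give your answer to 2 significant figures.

S = 5.315 × 198800^0.24
ln S = ln 5.315 + 0.24 × ln 198800 = 1.6705 + 0.24 × 12.2001 = 4.5985
S = e^4.5985 ≈ 99.34

99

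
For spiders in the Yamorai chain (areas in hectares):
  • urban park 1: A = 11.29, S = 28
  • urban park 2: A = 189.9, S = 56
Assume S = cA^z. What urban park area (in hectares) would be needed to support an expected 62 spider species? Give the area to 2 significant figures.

z = ln(56/28) / ln(189.9/11.29) = 0.6931 / 2.8226 = 0.2456
c = 28 / 11.29^0.2456 = 28 / 1.813 = 15.44
A = (62/15.44)^(1/0.2456) ⇒ ln A = ln(4.016)/0.2456 = 5.6610
A = e^5.6610 ≈ 287.4 hectares

290 hectares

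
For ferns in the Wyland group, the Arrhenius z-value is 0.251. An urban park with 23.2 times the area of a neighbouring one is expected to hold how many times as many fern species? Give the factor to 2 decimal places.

2.20

S₂/S₁ = (A₂/A₁)^z = 23.2^0.251
ln(S₂/S₁) = 0.251 × ln 23.2 = 0.251 × 3.1442 = 0.7892
S₂/S₁ = e^0.7892 ≈ 2.202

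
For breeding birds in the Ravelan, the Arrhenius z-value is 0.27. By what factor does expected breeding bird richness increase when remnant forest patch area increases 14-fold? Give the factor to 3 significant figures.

S₂/S₁ = (A₂/A₁)^z = 14^0.27
ln(S₂/S₁) = 0.27 × ln 14 = 0.27 × 2.6391 = 0.7125
S₂/S₁ = e^0.7125 ≈ 2.039

2.04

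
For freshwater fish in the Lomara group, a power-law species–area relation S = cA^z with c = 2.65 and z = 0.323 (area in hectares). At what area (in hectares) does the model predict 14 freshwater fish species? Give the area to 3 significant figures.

14 = 2.65 × A^0.323  ⇒  A^0.323 = 14/2.65 = 5.283
ln A = ln(5.283) / 0.323 = 1.6645 / 0.323 = 5.1532
A = e^5.1532 ≈ 173 hectares

173 hectares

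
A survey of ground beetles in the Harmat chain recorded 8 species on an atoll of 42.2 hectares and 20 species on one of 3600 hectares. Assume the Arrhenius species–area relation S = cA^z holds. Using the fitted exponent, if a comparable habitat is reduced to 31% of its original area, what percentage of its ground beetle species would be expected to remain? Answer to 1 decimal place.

78.6%

z = ln(20/8) / ln(3600/42.2) = 0.9163 / 4.4463 = 0.2061
S_new/S_old = (A_new/A_old)^z = 0.31^0.2061 = exp(0.2061 × -1.1712) = 0.7856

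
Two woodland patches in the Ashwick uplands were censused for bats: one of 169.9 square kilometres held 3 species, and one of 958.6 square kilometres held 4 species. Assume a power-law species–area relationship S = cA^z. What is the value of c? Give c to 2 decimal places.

1.28

z = ln(S₂/S₁) / ln(A₂/A₁) = ln(4/3) / ln(958.6/169.9) = 0.2877 / 1.7303 = 0.1663
c = S₁ / A₁^z = 3 / 169.9^0.1663 = 3 / 2.349 = 1.277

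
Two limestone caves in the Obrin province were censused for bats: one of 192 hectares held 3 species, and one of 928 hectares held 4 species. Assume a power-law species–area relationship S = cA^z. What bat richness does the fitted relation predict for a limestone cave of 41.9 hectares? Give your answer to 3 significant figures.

2.27

z = ln(4/3) / ln(928/192) = 0.2877 / 1.5755 = 0.1826
c = 3 / 192^0.1826 = 3 / 2.612 = 1.149
S₃ = 1.149 × 41.9^0.1826 = 1.149 × 1.978 ≈ 2.272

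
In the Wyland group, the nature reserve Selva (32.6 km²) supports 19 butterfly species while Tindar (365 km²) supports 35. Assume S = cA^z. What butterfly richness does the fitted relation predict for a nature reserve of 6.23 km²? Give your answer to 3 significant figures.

z = ln(35/19) / ln(365/32.6) = 0.6109 / 2.4156 = 0.2529
c = 19 / 32.6^0.2529 = 19 / 2.414 = 7.871
S₃ = 7.871 × 6.23^0.2529 = 7.871 × 1.588 ≈ 12.5

12.5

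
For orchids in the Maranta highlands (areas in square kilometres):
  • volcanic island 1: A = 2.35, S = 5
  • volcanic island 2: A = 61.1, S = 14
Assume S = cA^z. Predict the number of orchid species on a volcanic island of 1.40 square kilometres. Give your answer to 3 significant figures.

z = ln(14/5) / ln(61.1/2.35) = 1.0296 / 3.2581 = 0.3160
c = 5 / 2.35^0.3160 = 5 / 1.31 = 3.817
S₃ = 3.817 × 1.4^0.3160 = 3.817 × 1.112 ≈ 4.245

4.25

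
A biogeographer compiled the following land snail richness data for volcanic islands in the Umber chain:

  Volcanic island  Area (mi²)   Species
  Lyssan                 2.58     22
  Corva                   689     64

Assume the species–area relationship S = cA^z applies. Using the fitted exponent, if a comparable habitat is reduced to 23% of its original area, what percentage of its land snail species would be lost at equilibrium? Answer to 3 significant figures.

z = ln(64/22) / ln(689/2.58) = 1.0678 / 5.5875 = 0.1911
S_new/S_old = (A_new/A_old)^z = 0.23^0.1911 = exp(0.1911 × -1.4697) = 0.7551
Fraction lost = 1 − 0.7551 = 0.2449

24.5%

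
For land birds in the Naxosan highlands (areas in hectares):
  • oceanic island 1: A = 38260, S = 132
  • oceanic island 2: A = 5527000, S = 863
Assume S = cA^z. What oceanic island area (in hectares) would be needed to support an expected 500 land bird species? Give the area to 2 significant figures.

z = ln(863/132) / ln(5527000/38260) = 1.8776 / 4.9730 = 0.3776
c = 132 / 38260^0.3776 = 132 / 53.74 = 2.456
A = (500/2.456)^(1/0.3776) ⇒ ln A = ln(203.5)/0.3776 = 14.0795
A = e^14.0795 ≈ 1302175 hectares

1300000 hectares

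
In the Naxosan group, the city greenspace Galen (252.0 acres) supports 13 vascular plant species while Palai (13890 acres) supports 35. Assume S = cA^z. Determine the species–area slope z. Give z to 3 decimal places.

0.247

Taking logs: ln S = ln c + z ln A, so z = (ln S₂ − ln S₁)/(ln A₂ − ln A₁).
z = ln(35/13) / ln(13890/252) = ln(2.692) / ln(55.12) = 0.9904 / 4.0095 = 0.2470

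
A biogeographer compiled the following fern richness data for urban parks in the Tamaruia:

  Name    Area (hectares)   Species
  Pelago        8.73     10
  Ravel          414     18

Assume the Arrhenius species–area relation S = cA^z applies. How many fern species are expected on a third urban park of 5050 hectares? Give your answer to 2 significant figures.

z = ln(18/10) / ln(414/8.73) = 0.5878 / 3.8591 = 0.1523
c = 10 / 8.73^0.1523 = 10 / 1.391 = 7.189
S₃ = 7.189 × 5050^0.1523 = 7.189 × 3.665 ≈ 26.35

26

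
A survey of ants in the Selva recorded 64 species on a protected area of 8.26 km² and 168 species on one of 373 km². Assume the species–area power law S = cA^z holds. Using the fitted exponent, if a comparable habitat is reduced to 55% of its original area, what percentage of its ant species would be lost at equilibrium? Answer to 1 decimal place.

14.1%

z = ln(168/64) / ln(373/8.26) = 0.9651 / 3.8102 = 0.2533
S_new/S_old = (A_new/A_old)^z = 0.55^0.2533 = exp(0.2533 × -0.5978) = 0.8595
Fraction lost = 1 − 0.8595 = 0.1405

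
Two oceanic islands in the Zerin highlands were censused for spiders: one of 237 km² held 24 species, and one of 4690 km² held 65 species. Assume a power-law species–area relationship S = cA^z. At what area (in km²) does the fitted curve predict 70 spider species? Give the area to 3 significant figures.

5860 km²

z = ln(65/24) / ln(4690/237) = 0.9963 / 2.9851 = 0.3338
c = 24 / 237^0.3338 = 24 / 6.203 = 3.869
A = (70/3.869)^(1/0.3338) ⇒ ln A = ln(18.09)/0.3338 = 8.6752
A = e^8.6752 ≈ 5856 km²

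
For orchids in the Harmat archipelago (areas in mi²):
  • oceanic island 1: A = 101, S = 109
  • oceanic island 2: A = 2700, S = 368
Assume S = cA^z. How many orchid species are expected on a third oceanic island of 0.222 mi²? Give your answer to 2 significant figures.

11

z = ln(368/109) / ln(2700/101) = 1.2167 / 3.2859 = 0.3703
c = 109 / 101^0.3703 = 109 / 5.523 = 19.74
S₃ = 19.74 × 0.222^0.3703 = 19.74 × 0.5727 ≈ 11.3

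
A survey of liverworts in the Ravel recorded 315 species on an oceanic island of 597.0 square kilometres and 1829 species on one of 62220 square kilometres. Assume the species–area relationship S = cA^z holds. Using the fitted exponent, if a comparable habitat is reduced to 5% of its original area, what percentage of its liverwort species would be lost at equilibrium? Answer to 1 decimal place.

67.8%

z = ln(1829/315) / ln(62220/597) = 1.7590 / 4.6465 = 0.3786
S_new/S_old = (A_new/A_old)^z = 0.05^0.3786 = exp(0.3786 × -2.9957) = 0.3217
Fraction lost = 1 − 0.3217 = 0.6783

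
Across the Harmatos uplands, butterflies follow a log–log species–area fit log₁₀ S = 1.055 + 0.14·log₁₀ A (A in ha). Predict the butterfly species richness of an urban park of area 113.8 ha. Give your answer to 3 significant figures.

22.0

S = 11.35 × 113.8^0.14 = 11.35 × 1.94 ≈ 22.02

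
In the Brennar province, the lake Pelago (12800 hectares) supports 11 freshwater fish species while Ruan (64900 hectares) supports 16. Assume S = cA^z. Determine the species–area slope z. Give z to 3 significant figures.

Taking logs: ln S = ln c + z ln A, so z = (ln S₂ − ln S₁)/(ln A₂ − ln A₁).
z = ln(16/11) / ln(64900/12800) = ln(1.455) / ln(5.07) = 0.3747 / 1.6234 = 0.2308

0.231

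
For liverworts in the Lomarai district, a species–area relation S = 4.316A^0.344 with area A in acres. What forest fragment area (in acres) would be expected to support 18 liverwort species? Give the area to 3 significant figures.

63.5 acres

18 = 4.316 × A^0.344  ⇒  A^0.344 = 18/4.316 = 4.171
ln A = ln(4.171) / 0.344 = 1.4280 / 0.344 = 4.1513
A = e^4.1513 ≈ 63.52 acres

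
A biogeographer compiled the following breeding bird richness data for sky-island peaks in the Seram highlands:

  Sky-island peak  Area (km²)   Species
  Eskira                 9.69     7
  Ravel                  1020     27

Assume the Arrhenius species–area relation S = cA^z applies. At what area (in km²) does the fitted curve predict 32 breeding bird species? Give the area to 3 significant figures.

z = ln(27/7) / ln(1020/9.69) = 1.3499 / 4.6565 = 0.2899
c = 7 / 9.69^0.2899 = 7 / 1.932 = 3.624
A = (32/3.624)^(1/0.2899) ⇒ ln A = ln(8.831)/0.2899 = 7.5136
A = e^7.5136 ≈ 1833 km²

1830 km²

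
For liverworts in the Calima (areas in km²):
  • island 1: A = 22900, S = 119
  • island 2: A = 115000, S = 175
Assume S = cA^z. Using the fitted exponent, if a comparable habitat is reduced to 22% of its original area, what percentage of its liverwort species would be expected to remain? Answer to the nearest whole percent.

z = ln(175/119) / ln(115000/22900) = 0.3857 / 1.6138 = 0.2390
S_new/S_old = (A_new/A_old)^z = 0.22^0.2390 = exp(0.2390 × -1.5141) = 0.6964

70%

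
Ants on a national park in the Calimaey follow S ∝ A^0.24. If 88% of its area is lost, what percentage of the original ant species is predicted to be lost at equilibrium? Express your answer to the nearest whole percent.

S_new/S_old = (A_new/A_old)^z = 0.12^0.24
= exp(0.24 × ln 0.12) = exp(0.24 × -2.1203) = exp(-0.5089) ≈ 0.6012
Fraction lost = 1 − 0.6012 = 0.3988

40%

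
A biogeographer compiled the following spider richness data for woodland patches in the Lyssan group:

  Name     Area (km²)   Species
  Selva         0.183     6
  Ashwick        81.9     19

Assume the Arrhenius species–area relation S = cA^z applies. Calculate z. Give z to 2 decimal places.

0.19

Taking logs: ln S = ln c + z ln A, so z = (ln S₂ − ln S₁)/(ln A₂ − ln A₁).
z = ln(19/6) / ln(81.9/0.183) = ln(3.167) / ln(447.5) = 1.1527 / 6.1038 = 0.1888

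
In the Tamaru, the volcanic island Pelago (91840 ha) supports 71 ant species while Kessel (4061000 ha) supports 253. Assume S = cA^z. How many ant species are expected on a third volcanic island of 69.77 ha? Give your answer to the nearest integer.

6

z = ln(253/71) / ln(4061000/91840) = 1.2707 / 3.7891 = 0.3354
c = 71 / 91840^0.3354 = 71 / 46.17 = 1.538
S₃ = 1.538 × 69.77^0.3354 = 1.538 × 4.152 ≈ 6.385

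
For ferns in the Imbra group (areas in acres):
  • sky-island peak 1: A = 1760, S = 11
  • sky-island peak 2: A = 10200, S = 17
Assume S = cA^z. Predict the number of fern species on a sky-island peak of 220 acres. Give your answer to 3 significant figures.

6.57

z = ln(17/11) / ln(10200/1760) = 0.4353 / 1.7571 = 0.2478
c = 11 / 1760^0.2478 = 11 / 6.369 = 1.727
S₃ = 1.727 × 220^0.2478 = 1.727 × 3.805 ≈ 6.571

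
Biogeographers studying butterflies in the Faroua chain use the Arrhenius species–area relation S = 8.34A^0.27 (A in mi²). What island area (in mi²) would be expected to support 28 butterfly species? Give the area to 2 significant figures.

89 mi²

28 = 8.34 × A^0.27  ⇒  A^0.27 = 28/8.34 = 3.357
ln A = ln(3.357) / 0.27 = 1.2111 / 0.27 = 4.4857
A = e^4.4857 ≈ 88.74 mi²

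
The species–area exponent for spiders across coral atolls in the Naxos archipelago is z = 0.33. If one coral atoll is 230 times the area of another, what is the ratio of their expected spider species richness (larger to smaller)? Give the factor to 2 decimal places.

S₂/S₁ = (A₂/A₁)^z = 230^0.33
ln(S₂/S₁) = 0.33 × ln 230 = 0.33 × 5.4381 = 1.7946
S₂/S₁ = e^1.7946 ≈ 6.017

6.02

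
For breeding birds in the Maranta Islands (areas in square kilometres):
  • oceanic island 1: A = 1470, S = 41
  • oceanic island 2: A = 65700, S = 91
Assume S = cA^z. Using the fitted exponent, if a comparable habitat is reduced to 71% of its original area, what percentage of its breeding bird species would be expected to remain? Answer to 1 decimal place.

z = ln(91/41) / ln(65700/1470) = 0.7973 / 3.7998 = 0.2098
S_new/S_old = (A_new/A_old)^z = 0.71^0.2098 = exp(0.2098 × -0.3425) = 0.9307

93.1%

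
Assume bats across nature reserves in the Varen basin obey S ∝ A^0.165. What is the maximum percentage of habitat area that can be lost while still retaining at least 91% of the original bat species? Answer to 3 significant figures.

Need (A_new/A_old)^0.165 = 0.91, so A_new/A_old = 0.91^(1/0.165) = 0.91^6.061
ln(A_new/A_old) = ln 0.91 / 0.165 = -0.0943 / 0.165 = -0.5716
A_new/A_old = e^-0.5716 ≈ 0.5646
Fraction that can be lost = 1 − 0.5646 = 0.4354

43.5%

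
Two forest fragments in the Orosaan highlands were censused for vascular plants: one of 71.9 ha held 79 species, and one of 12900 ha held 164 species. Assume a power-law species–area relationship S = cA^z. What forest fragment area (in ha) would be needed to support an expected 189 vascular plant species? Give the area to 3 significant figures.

z = ln(164/79) / ln(12900/71.9) = 0.7304 / 5.1897 = 0.1407
c = 79 / 71.9^0.1407 = 79 / 1.825 = 43.28
A = (189/43.28)^(1/0.1407) ⇒ ln A = ln(4.367)/0.1407 = 10.4731
A = e^10.4731 ≈ 35350 ha

35400 ha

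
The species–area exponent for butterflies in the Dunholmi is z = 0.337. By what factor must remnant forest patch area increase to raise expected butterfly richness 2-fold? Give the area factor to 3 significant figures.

(A₂/A₁)^0.337 = 2, so A₂/A₁ = 2^(1/0.337) = 2^2.967
ln(A₂/A₁) = ln 2 / 0.337 = 0.6931 / 0.337 = 2.0568
A₂/A₁ = e^2.0568 ≈ 7.821

7.82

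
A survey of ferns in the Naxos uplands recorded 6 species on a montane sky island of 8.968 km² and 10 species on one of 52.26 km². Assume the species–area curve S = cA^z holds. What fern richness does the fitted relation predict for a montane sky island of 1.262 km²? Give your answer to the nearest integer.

z = ln(10/6) / ln(52.26/8.968) = 0.5108 / 1.7626 = 0.2898
c = 6 / 8.968^0.2898 = 6 / 1.888 = 3.177
S₃ = 3.177 × 1.262^0.2898 = 3.177 × 1.07 ≈ 3.399

3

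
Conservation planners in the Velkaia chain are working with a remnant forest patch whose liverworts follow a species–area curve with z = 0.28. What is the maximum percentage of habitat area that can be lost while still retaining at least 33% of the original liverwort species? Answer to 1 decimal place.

98.1%

Need (A_new/A_old)^0.28 = 0.33, so A_new/A_old = 0.33^(1/0.28) = 0.33^3.571
ln(A_new/A_old) = ln 0.33 / 0.28 = -1.1087 / 0.28 = -3.9595
A_new/A_old = e^-3.9595 ≈ 0.01907
Fraction that can be lost = 1 − 0.01907 = 0.9809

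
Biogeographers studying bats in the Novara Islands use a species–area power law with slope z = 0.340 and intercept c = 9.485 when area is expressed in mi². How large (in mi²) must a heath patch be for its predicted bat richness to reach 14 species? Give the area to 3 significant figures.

14 = 9.485 × A^0.34  ⇒  A^0.34 = 14/9.485 = 1.476
ln A = ln(1.476) / 0.34 = 0.3893 / 0.34 = 1.1451
A = e^1.1451 ≈ 3.143 mi²

3.14 mi²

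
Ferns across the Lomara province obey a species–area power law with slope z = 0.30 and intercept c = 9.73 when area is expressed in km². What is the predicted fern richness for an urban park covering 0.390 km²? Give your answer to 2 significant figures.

7.3

S = 9.73 × 0.39^0.3
ln S = ln 9.73 + 0.3 × ln 0.39 = 2.2752 + 0.3 × -0.9416 = 1.9927
S = e^1.9927 ≈ 7.336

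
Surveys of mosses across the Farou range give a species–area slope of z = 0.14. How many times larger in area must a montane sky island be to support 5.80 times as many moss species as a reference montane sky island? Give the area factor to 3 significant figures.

284000

(A₂/A₁)^0.14 = 5.8, so A₂/A₁ = 5.8^(1/0.14) = 5.8^7.143
ln(A₂/A₁) = ln 5.8 / 0.14 = 1.7579 / 0.14 = 12.5561
A₂/A₁ = e^12.5561 ≈ 283829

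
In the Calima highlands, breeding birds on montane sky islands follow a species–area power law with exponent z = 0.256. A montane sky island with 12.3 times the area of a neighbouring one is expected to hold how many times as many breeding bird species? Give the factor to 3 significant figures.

S₂/S₁ = (A₂/A₁)^z = 12.3^0.256
ln(S₂/S₁) = 0.256 × ln 12.3 = 0.256 × 2.5096 = 0.6425
S₂/S₁ = e^0.6425 ≈ 1.901

1.90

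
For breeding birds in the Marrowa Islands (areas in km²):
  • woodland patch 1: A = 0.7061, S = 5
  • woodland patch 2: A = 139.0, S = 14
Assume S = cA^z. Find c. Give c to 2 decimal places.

5.35

z = ln(S₂/S₁) / ln(A₂/A₁) = ln(14/5) / ln(139/0.7061) = 1.0296 / 5.2825 = 0.1949
c = S₁ / A₁^z = 5 / 0.7061^0.1949 = 5 / 0.9344 = 5.351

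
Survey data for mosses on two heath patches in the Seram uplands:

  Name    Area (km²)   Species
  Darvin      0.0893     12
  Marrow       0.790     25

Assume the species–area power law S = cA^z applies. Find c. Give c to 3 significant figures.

27.1

z = ln(S₂/S₁) / ln(A₂/A₁) = ln(25/12) / ln(0.79/0.0893) = 0.7340 / 2.1800 = 0.3367
c = S₁ / A₁^z = 12 / 0.0893^0.3367 = 12 / 0.4434 = 27.06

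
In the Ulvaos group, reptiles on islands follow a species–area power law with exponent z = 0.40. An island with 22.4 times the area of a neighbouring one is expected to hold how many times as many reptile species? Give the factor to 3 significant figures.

3.47

S₂/S₁ = (A₂/A₁)^z = 22.4^0.4
ln(S₂/S₁) = 0.4 × ln 22.4 = 0.4 × 3.1091 = 1.2436
S₂/S₁ = e^1.2436 ≈ 3.468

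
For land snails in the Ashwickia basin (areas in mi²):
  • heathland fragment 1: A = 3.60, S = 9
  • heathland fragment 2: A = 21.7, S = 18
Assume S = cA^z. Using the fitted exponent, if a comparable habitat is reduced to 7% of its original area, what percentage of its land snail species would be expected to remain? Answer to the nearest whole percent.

36%

z = ln(18/9) / ln(21.7/3.6) = 0.6931 / 1.7964 = 0.3859
S_new/S_old = (A_new/A_old)^z = 0.07^0.3859 = exp(0.3859 × -2.6593) = 0.3584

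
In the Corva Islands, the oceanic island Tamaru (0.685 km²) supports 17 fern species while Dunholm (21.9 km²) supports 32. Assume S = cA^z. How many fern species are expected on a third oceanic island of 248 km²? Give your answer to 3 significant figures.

z = ln(32/17) / ln(21.9/0.685) = 0.6325 / 3.4648 = 0.1826
c = 17 / 0.685^0.1826 = 17 / 0.9333 = 18.22
S₃ = 18.22 × 248^0.1826 = 18.22 × 2.736 ≈ 49.84

49.8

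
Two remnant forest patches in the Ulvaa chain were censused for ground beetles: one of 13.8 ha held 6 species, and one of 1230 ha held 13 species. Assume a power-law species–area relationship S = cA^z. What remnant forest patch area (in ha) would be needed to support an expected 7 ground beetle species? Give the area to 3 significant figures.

33.8 ha

z = ln(13/6) / ln(1230/13.8) = 0.7732 / 4.4901 = 0.1722
c = 6 / 13.8^0.1722 = 6 / 1.571 = 3.818
A = (7/3.818)^(1/0.1722) ⇒ ln A = ln(1.833)/0.1722 = 3.5199
A = e^3.5199 ≈ 33.78 ha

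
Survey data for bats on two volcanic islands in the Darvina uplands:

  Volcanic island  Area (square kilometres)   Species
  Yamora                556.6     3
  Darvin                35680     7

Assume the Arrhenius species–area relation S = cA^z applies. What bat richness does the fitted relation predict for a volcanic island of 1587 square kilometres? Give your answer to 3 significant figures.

z = ln(7/3) / ln(35680/556.6) = 0.8473 / 4.1605 = 0.2037
c = 3 / 556.6^0.2037 = 3 / 3.624 = 0.8279
S₃ = 0.8279 × 1587^0.2037 = 0.8279 × 4.485 ≈ 3.714

3.71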